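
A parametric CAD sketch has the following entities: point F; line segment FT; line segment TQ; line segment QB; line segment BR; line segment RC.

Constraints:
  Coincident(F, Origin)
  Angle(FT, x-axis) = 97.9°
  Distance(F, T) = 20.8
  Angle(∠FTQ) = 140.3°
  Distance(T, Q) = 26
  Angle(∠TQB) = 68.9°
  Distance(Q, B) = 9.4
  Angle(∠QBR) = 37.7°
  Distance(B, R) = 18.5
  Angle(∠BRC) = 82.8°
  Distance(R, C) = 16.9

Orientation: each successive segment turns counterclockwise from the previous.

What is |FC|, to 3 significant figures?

55.9

∠QBR = 37.7° gives BR at 31.0° from the x-axis; with |BR| = 18.5, R = (-9.62, 38.9). ∠BRC = 82.8° gives RC at 128° from the x-axis; with |RC| = 16.9, C = (-20.1, 52.2). Then |FC| = |C − F| = 55.9.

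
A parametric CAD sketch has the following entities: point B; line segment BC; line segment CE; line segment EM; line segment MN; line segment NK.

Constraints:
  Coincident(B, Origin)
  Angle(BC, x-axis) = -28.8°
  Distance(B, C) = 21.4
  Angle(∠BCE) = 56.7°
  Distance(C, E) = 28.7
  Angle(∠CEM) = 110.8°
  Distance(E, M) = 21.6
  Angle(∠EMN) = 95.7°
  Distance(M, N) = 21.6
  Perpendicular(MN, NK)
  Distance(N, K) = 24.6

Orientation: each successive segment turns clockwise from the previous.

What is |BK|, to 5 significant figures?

11.566

B is at the origin; BC runs at -28.8° with length 21.4, so C = (18.753, -10.310). ∠BCE = 56.7° gives CE at -152.10° from the x-axis; with |CE| = 28.7, E = (-6.6111, -23.739). ∠CEM = 110.8° gives EM at 138.70° from the x-axis; with |EM| = 21.6, M = (-22.838, -9.4831). ∠EMN = 95.7° gives MN at 54.400° from the x-axis; with |MN| = 21.6, N = (-10.265, 8.0799). MN is perpendicular to NK, so NK runs at -35.600°; with |NK| = 24.6, K = (9.7377, -6.2403). Then |BK| = |K − B| = 11.566.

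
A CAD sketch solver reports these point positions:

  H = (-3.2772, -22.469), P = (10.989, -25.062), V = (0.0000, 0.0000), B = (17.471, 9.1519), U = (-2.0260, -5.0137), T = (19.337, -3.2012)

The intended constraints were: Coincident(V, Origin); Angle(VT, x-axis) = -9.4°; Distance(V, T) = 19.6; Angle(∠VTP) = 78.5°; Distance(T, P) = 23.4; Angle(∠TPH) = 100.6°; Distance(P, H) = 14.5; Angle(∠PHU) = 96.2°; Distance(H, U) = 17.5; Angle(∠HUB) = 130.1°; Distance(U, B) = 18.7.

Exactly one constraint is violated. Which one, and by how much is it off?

Distance(U, B) = 18.7 — off by 5.40.

V = (0.00, 0.00) ✓; VT at -9.400° ✓; |VT| = 19.60 ✓; ∠VTP = 78.50° ✓; |TP| = 23.40 ✓; ∠TPH = 100.6° ✓; |PH| = 14.50 ✓; ∠PHU = 96.20° ✓; |HU| = 17.50 ✓; ∠HUB = 130.1° ✓; |UB| = 24.10 ✗.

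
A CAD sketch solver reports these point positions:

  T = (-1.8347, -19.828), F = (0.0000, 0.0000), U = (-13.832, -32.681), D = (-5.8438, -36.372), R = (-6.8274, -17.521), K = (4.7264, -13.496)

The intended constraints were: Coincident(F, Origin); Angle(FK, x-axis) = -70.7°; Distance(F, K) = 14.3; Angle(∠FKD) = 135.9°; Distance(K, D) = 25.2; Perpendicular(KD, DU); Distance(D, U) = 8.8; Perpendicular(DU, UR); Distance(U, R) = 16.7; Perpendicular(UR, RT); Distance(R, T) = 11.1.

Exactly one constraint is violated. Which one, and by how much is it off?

Distance(R, T) = 11.1 — off by 5.60.

F = (0.00, 0.00) ✓; FK at -70.70° ✓; |FK| = 14.30 ✓; ∠FKD = 135.9° ✓; |KD| = 25.20 ✓; ∠(KD, DU) = 90.00° ✓; |DU| = 8.800 ✓; ∠(DU, UR) = 90.00° ✓; |UR| = 16.70 ✓; ∠(UR, RT) = 90.00° ✓; |RT| = 5.500 ✗.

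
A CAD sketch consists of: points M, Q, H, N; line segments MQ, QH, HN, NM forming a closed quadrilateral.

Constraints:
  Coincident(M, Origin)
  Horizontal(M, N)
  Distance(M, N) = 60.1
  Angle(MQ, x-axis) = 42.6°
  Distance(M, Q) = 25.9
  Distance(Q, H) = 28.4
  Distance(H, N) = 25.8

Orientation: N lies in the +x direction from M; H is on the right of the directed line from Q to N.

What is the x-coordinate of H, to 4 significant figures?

35.00

M is at the origin; MN is horizontal with |MN| = 60.1 and N in +x, so N = (60.1, 0). MQ runs at 42.6° with |MQ| = 25.9, so Q = (19.06, 17.53). H is determined by |QH| = 28.4 and |HN| = 25.8 together: it lies at the intersection of circle(Q, 28.4) and circle(N, 25.8). With |QN| = 44.62, the foot of the radical line on QN is 23.89 from Q and the perpendicular offset is √(28.4² − 23.89²) = 15.36. Taking the right-of-QN solution: H = (35.00, -5.976).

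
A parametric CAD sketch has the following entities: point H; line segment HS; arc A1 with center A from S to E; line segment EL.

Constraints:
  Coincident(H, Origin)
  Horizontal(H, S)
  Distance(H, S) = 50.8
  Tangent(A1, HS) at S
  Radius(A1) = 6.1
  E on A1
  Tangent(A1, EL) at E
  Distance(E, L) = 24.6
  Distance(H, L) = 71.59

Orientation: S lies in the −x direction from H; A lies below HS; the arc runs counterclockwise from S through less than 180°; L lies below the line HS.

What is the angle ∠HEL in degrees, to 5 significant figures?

118.76°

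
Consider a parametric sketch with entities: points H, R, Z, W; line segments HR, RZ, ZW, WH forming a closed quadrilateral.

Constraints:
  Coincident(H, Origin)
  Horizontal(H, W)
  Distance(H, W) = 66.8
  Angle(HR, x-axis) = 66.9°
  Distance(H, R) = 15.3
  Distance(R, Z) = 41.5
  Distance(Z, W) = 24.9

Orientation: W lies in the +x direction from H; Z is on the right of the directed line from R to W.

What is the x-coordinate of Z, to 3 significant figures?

42.5

H is at the origin; HW is horizontal with |HW| = 66.8 and W in +x, so W = (66.8, 0). HR runs at 66.9° with |HR| = 15.3, so R = (6.00, 14.1). Z is determined by |RZ| = 41.5 and |ZW| = 24.9 together: it lies at the intersection of circle(R, 41.5) and circle(W, 24.9). With |RW| = 62.4, the foot of the radical line on RW is 40.0 from R and the perpendicular offset is √(41.5² − 40.0²) = 10.9. Taking the right-of-RW solution: Z = (42.5, -5.61).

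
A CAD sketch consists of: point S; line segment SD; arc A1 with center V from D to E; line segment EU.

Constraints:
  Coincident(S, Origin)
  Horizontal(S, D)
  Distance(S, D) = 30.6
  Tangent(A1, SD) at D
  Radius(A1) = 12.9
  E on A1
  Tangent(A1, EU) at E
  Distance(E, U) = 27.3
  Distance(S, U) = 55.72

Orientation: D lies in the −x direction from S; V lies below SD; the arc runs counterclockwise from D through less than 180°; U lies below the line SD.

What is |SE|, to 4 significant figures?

46.03

Checks: |VE| = 12.90 ✓; ∠(VE, EU) = 90.00° ✓; |EU| = 27.30 ✓; |SU| = 55.72 ✓.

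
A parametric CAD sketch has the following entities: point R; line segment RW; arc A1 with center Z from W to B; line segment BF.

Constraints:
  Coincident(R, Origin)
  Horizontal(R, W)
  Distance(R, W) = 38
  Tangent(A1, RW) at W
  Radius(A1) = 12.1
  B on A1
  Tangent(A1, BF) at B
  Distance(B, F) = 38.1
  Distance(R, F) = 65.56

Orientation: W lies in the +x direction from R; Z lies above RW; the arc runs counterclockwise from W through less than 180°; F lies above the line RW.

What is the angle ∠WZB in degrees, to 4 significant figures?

104.9°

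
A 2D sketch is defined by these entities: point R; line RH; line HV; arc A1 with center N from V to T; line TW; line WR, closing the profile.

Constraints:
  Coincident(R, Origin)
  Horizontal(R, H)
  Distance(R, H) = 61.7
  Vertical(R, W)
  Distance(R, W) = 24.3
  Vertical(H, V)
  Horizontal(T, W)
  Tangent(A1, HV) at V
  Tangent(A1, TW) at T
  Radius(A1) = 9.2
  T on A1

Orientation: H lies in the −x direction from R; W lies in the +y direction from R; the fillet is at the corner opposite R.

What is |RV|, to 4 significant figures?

63.52

The virtual corner opposite R is at (-61.70, 24.30). A1 meets HV tangentially, so NV is at right angles to HV and tangency of A1 to TW means the radius NT is perpendicular to TW, with radius 9.2, so the center N sits 9.2 in from both sides at N = (-52.50, 15.10). That places the tangent points at V = (-61.70, 15.10) on HV and T = (-52.50, 24.30) on TW. Then |RV| = |V − R| = 63.52.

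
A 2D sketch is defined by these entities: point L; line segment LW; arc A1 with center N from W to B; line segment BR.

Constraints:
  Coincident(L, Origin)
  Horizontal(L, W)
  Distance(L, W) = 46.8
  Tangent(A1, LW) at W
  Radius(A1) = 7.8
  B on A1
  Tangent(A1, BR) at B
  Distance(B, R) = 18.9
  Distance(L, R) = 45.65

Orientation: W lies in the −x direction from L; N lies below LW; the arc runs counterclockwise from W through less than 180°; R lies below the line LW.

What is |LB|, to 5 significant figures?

53.657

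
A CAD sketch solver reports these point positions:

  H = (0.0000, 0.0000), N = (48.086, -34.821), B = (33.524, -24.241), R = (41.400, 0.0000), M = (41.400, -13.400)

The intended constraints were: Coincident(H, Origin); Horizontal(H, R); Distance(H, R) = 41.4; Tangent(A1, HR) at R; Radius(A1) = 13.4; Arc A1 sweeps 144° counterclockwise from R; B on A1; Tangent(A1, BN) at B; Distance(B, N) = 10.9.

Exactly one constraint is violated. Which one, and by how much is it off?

Distance(B, N) = 10.9 — off by 7.10.

H = (0.00, 0.00) ✓; H.y = 0.00, R.y = 0.00 ✓; |HR| = 41.40 ✓; ∠(MR, RH) = 90.00° ✓; |MR| = 13.40 ✓; bearing(M→B) − bearing(M→R) = 144.0° ✓; |MB| = 13.40 ✓; ∠(MB, BN) = 90.00° ✓; |BN| = 18.00 ✗.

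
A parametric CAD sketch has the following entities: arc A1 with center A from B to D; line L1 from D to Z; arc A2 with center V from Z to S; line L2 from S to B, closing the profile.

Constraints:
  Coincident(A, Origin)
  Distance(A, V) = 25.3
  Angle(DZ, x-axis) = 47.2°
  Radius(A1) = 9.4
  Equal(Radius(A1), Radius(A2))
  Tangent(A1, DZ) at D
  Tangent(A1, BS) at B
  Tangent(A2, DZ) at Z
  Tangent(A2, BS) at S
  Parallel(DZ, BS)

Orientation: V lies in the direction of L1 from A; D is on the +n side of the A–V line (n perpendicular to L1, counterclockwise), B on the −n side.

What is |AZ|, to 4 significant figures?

26.99

Tangency of A1 to both parallel lines with radius 9.4 puts D and B at A ± 9.4·n: D = (-6.897, 6.387), B = (6.897, -6.387). Equal radii place Z and S the same way about V: Z = V + 9.4·n = (10.29, 24.95), S = V − 9.4·n = (24.09, 12.18). Then |AZ| = |Z − A| = 26.99.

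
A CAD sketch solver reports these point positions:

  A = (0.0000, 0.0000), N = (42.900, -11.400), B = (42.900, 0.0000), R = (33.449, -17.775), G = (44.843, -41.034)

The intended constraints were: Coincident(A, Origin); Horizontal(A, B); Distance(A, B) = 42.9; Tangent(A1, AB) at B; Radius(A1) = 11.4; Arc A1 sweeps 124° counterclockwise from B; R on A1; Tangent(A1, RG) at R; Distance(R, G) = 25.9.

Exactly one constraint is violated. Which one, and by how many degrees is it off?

Tangent(A1, RG) at R — off by 7.90°.

A = (0.00, 0.00) ✓; A.y = 0.00, B.y = 0.00 ✓; |AB| = 42.90 ✓; ∠(NB, BA) = 90.00° ✓; |NB| = 11.40 ✓; bearing(N→R) − bearing(N→B) = 124.0° ✓; |NR| = 11.40 ✓; ∠(NR, RG) = 97.90° ✗; |RG| = 25.90 ✓.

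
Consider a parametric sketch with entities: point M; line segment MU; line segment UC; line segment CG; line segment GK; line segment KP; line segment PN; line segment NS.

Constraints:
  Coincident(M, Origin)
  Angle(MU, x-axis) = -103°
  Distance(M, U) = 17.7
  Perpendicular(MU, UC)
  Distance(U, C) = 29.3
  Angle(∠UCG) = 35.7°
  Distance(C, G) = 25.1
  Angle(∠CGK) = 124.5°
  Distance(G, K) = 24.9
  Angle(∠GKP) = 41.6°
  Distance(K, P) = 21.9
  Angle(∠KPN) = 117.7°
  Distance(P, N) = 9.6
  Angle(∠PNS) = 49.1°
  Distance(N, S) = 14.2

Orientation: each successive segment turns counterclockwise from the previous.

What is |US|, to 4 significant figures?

6.503

M is at the origin; MU runs at -103.0° with length 17.7, so U = (-3.982, -17.25). MU ⟂ UC, so UC runs at -13.00°; with |UC| = 29.3, C = (24.57, -23.84). ∠UCG = 35.7° gives CG at 131.3° from the x-axis; with |CG| = 25.1, G = (8.001, -4.981). ∠CGK = 124.5° gives GK at -173.2° from the x-axis; with |GK| = 24.9, K = (-16.72, -7.929). ∠GKP = 41.6° gives KP at -34.80° from the x-axis; with |KP| = 21.9, P = (1.260, -20.43). ∠KPN = 117.7° gives PN at 27.50° from the x-axis; with |PN| = 9.6, N = (9.775, -15.99). ∠PNS = 49.1° gives NS at 158.4° from the x-axis; with |NS| = 14.2, S = (-3.428, -10.77). Then |US| = |S − U| = 6.503.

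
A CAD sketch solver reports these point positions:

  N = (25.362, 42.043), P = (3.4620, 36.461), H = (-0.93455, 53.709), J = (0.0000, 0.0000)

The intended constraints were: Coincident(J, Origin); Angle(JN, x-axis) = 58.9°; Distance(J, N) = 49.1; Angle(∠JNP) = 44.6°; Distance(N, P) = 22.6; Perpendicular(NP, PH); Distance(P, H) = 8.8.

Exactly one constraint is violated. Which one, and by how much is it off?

Distance(P, H) = 8.8 — off by 9.00.

J = (0.00, 0.00) ✓; JN at 58.90° ✓; |JN| = 49.10 ✓; ∠JNP = 44.60° ✓; |NP| = 22.60 ✓; ∠(NP, PH) = 90.00° ✓; |PH| = 17.80 ✗.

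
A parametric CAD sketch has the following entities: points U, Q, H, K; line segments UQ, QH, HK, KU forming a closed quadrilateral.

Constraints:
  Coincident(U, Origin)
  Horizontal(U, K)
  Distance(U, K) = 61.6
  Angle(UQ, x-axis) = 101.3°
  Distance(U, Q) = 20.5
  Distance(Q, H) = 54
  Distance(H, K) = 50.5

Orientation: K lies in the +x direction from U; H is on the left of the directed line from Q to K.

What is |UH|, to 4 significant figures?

63.54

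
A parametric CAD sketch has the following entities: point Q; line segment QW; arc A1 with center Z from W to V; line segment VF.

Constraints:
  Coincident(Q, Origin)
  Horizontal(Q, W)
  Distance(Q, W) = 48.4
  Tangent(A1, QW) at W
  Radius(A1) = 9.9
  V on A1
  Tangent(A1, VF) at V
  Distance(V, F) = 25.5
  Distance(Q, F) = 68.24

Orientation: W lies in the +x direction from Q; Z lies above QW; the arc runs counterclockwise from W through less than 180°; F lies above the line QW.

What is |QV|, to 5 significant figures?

59.131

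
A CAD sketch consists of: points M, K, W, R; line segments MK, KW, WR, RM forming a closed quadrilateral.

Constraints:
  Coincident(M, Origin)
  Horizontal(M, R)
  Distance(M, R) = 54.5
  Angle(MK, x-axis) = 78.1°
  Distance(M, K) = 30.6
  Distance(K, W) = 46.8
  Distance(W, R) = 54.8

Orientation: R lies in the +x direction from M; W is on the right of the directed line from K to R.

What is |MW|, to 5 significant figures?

16.844

Checks: |KW| = 46.80 ✓; |WR| = 54.80 ✓.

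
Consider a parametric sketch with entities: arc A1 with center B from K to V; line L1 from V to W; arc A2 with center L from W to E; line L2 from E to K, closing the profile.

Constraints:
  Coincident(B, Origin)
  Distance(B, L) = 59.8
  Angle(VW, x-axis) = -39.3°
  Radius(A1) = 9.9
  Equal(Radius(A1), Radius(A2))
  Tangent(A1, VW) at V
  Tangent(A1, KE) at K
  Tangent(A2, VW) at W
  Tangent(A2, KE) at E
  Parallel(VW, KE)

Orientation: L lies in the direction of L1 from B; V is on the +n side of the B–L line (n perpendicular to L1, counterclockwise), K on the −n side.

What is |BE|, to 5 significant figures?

60.614

The slot axis is L1's direction at -39.3°, so u = (cos -39.3°, sin -39.3°) = (0.77384, -0.63338) and n = (−sin -39.3°, cos -39.3°) = (0.63338, 0.77384). B is at the origin and L lies 59.8 along u from B, so L = 59.8·u = (46.276, -37.876). Tangency of A1 to both parallel lines with radius 9.9 puts V and K at B ± 9.9·n: V = (6.2705, 7.6610), K = (-6.2705, -7.6610). Equal radii place W and E the same way about L: W = L + 9.9·n = (52.546, -30.215), E = L − 9.9·n = (40.005, -45.537). Then |BE| = |E − B| = 60.614.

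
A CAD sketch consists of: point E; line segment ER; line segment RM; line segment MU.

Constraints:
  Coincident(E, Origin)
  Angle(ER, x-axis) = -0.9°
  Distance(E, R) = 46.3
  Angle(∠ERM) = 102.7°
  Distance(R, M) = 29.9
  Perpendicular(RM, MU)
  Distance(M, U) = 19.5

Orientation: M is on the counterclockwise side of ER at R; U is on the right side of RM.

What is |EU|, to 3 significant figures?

76.1

E is at the origin; ER runs at -0.9° with length 46.3, so R = 46.3·(cos -0.9°, sin -0.9°) = (46.3, -0.727). ∠ERM = 102.7°, so RM runs at -0.9° + (180° − 102.7°) = 76.4° from the x-axis; with |RM| = 29.9, M = R + 29.9·(cos 76.4°, sin 76.4°) = (53.3, 28.3). RM is perpendicular to MU; with |MU| = 19.5 on the right of RM, U = M + 19.5·(0.972, -0.235) = (72.3, 23.7). Then |EU| = |U − E| = 76.1.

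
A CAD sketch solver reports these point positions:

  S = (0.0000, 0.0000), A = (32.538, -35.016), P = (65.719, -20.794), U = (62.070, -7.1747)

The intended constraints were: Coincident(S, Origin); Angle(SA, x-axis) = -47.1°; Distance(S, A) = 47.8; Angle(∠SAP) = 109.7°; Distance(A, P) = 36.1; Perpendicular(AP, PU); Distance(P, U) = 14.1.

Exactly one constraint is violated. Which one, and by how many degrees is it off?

Perpendicular(AP, PU) — off by 8.20°.

S = (0.00, 0.00) ✓; SA at -47.10° ✓; |SA| = 47.80 ✓; ∠SAP = 109.7° ✓; |AP| = 36.10 ✓; ∠(AP, PU) = 81.80° ✗; |PU| = 14.10 ✓.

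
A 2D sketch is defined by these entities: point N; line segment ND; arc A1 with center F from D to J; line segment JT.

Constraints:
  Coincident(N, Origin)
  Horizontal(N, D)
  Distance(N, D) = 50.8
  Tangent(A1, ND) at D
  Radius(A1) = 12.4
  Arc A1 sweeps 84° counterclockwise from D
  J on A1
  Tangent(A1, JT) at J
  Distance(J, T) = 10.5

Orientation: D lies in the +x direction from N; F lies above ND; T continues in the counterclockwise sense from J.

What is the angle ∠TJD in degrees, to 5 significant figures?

138.00°

N is at the origin; N and D share the same y with |ND| = 50.8 and D on the +x side, so D = (50.800, 0.0000). Since A1 is tangent to ND there, FD ⟂ ND, so F = D + (0, 12.4) = (50.800, 12.400). On A1, D sits at bearing -90° from F; an 84° counterclockwise sweep puts J at bearing -6°, so J = F + 12.4·(cos -6°, sin -6°) = (63.132, 11.104). Tangency of A1 to JT means the radius FJ is perpendicular to JT, so JT runs along (−sin -6°, cos -6°); with |JT| = 10.5, T = (64.230, 21.546). Then cos ∠TJD = JT·JD / (|JT||JD|), giving 138.00°.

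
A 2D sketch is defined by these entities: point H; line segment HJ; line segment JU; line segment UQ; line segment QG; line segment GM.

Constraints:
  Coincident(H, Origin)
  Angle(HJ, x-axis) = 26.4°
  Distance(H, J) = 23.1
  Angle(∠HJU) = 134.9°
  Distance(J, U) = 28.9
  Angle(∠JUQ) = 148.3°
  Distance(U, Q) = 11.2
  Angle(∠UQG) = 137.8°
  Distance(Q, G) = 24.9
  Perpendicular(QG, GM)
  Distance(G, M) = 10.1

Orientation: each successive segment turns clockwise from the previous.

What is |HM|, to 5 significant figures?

54.418

∠UQG = 137.8° gives QG at -92.600° from the x-axis; with |QG| = 24.9, G = (54.075, -32.499). The perpendicularity gives GM at right angles to QG, so GM runs at 177.40°; with |GM| = 10.1, M = (43.985, -32.041). Then |HM| = |M − H| = 54.418.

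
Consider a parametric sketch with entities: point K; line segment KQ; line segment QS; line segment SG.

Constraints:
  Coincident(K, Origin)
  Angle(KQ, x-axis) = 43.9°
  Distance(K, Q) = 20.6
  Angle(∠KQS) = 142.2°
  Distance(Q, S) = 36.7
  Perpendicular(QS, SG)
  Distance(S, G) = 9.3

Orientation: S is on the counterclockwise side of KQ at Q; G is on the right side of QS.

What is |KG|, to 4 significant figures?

57.34

K is at the origin; KQ runs at 43.9° with length 20.6, so Q = 20.6·(cos 43.9°, sin 43.9°) = (14.84, 14.28). ∠KQS = 142.2°, so QS runs at 43.9° + (180° − 142.2°) = 81.70° from the x-axis; with |QS| = 36.7, S = Q + 36.7·(cos 81.70°, sin 81.70°) = (20.14, 50.60). QS is perpendicular to SG; with |SG| = 9.3 on the right of QS, G = S + 9.3·(0.9895, -0.1444) = (29.34, 49.26). Then |KG| = |G − K| = 57.34.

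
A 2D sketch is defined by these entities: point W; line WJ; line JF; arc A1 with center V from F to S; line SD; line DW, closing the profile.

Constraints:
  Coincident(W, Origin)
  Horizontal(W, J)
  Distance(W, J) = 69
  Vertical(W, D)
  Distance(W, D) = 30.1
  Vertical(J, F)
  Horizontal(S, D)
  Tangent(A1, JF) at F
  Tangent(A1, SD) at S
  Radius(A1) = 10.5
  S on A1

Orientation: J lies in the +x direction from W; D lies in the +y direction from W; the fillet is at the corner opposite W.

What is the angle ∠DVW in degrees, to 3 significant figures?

28.7°

W is at the origin; W and J share the same y with |WJ| = 69.0 and J on the +x side, so J = (69.0, 0.00). WD is vertical with |WD| = 30.1 and D on the +y side, so D = (0.00, 30.1). The virtual corner opposite W is at (69.0, 30.1). The tangent condition forces VF to be normal to JF and the tangent condition forces VS to be normal to SD, with radius 10.5, so the center V sits 10.5 in from both sides at V = (58.5, 19.6). Then cos ∠DVW = VD·VW / (|VD||VW|), giving 28.7°.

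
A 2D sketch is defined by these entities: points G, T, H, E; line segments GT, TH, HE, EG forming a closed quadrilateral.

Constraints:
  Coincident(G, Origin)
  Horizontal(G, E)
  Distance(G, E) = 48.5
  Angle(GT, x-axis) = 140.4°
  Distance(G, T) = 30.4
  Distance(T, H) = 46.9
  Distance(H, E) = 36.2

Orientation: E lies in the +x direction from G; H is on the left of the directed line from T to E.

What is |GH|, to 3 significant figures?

34.5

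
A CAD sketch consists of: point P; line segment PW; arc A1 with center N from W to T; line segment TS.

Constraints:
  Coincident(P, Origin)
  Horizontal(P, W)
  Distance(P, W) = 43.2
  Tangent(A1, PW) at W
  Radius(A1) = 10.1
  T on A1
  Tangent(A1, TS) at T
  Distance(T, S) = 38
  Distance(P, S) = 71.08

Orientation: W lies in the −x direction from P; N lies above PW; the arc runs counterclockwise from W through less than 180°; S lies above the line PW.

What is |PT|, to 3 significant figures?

37.3

Checks: ∠(NW, WP) = 90.00° ✓; |NT| = 10.10 ✓; ∠(NT, TS) = 90.00° ✓; |TS| = 38.00 ✓; |PS| = 71.08 ✓.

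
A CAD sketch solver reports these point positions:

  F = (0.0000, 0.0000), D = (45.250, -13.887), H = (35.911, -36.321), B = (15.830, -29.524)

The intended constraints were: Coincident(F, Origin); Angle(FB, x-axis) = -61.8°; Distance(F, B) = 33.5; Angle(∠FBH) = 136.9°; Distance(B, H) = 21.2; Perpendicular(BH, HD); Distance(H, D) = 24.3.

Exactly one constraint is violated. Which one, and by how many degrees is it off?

Perpendicular(BH, HD) — off by 3.90°.

F = (0.00, 0.00) ✓; FB at -61.80° ✓; |FB| = 33.50 ✓; ∠FBH = 136.9° ✓; |BH| = 21.20 ✓; ∠(BH, HD) = 86.10° ✗; |HD| = 24.30 ✓.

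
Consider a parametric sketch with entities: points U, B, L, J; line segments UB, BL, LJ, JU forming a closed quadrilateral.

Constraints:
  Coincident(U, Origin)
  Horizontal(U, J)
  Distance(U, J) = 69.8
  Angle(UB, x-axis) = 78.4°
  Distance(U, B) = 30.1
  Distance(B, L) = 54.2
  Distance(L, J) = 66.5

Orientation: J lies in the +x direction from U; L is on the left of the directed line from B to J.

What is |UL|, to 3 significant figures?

79.6

Checks: |BL| = 54.20 ✓; |LJ| = 66.50 ✓.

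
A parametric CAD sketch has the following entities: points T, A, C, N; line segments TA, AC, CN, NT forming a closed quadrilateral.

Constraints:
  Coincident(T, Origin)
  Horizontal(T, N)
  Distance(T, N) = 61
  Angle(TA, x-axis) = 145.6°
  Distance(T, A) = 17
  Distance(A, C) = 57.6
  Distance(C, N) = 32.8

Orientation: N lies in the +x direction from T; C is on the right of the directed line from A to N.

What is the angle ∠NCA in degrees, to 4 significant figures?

110.6°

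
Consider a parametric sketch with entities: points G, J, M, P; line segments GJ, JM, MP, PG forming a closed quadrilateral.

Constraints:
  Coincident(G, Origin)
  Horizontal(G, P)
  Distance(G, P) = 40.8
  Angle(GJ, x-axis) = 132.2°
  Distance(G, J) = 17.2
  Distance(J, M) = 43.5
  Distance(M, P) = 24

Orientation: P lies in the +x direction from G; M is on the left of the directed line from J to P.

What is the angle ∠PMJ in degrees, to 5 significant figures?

102.02°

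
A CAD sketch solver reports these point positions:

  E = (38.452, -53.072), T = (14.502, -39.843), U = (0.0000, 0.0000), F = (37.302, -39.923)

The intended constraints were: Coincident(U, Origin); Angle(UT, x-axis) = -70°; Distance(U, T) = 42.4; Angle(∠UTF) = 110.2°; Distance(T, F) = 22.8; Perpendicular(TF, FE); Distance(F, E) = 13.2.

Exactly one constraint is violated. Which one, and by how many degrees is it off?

Perpendicular(TF, FE) — off by 5.20°.

U = (0.00, 0.00) ✓; UT at -70.00° ✓; |UT| = 42.40 ✓; ∠UTF = 110.2° ✓; |TF| = 22.80 ✓; ∠(TF, FE) = 84.80° ✗; |FE| = 13.20 ✓.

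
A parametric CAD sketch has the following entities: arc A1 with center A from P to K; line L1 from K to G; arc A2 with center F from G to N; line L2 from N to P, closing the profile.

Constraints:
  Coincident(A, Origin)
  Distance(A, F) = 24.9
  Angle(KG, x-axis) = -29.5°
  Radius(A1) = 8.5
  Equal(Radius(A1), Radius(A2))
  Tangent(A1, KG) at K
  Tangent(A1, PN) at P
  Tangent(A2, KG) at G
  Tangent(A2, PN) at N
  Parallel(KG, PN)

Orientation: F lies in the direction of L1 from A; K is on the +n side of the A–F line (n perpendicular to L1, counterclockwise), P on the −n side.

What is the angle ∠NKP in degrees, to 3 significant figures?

55.7°

The slot axis is L1's direction at -29.5°, so u = (cos -29.5°, sin -29.5°) = (0.870, -0.492) and n = (−sin -29.5°, cos -29.5°) = (0.492, 0.870). A is at the origin and F lies 24.9 along u from A, so F = 24.9·u = (21.7, -12.3). Tangency of A1 to both parallel lines with radius 8.5 puts K and P at A ± 8.5·n: K = (4.19, 7.40), P = (-4.19, -7.40). Equal radii place G and N the same way about F: G = F + 8.5·n = (25.9, -4.86), N = F − 8.5·n = (17.5, -19.7). Then cos ∠NKP = KN·KP / (|KN||KP|), giving 55.7°.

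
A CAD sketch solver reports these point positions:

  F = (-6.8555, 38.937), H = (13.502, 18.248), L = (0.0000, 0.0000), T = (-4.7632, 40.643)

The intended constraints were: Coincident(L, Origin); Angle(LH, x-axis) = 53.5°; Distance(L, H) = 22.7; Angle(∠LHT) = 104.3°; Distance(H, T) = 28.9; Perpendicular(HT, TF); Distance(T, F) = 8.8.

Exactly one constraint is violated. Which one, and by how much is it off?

Distance(T, F) = 8.8 — off by 6.10.

L = (0.00, 0.00) ✓; LH at 53.50° ✓; |LH| = 22.70 ✓; ∠LHT = 104.3° ✓; |HT| = 28.90 ✓; ∠(HT, TF) = 89.99° ✓; |TF| = 2.700 ✗.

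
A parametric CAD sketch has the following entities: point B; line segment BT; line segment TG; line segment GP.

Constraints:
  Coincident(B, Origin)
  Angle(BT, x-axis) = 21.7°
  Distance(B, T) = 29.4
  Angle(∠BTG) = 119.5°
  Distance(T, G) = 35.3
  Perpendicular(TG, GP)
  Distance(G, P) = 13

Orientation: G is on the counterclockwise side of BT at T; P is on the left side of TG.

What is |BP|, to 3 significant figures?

51.3

∠BTG = 119.5°, so TG runs at 21.7° + (180° − 119.5°) = 82.2° from the x-axis; with |TG| = 35.3, G = T + 35.3·(cos 82.2°, sin 82.2°) = (32.1, 45.8). TG ⟂ GP; with |GP| = 13.0 on the left of TG, P = G + 13.0·(-0.991, 0.136) = (19.2, 47.6). Then |BP| = |P − B| = 51.3.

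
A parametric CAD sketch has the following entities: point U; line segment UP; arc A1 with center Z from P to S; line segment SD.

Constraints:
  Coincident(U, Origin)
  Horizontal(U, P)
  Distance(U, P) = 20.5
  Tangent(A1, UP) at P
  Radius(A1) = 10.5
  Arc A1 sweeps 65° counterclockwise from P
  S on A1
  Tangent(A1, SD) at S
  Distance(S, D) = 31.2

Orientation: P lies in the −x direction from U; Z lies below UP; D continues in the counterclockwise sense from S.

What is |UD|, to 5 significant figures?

55.187

U is at the origin; UP is horizontal with |UP| = 20.5 and P on the −x side, so P = (-20.500, 0.0000). Tangency of A1 to UP means the radius ZP is perpendicular to UP, so Z = P + (0, -10.5) = (-20.500, -10.500). On A1, P sits at bearing 90° from Z; a 65° counterclockwise sweep puts S at bearing 155°, so S = Z + 10.5·(cos 155°, sin 155°) = (-30.016, -6.0625). A1 meets SD tangentially, so ZS is at right angles to SD, so SD runs along (−sin 155°, cos 155°); with |SD| = 31.2, D = (-43.202, -34.339). Then |UD| = |D − U| = 55.187.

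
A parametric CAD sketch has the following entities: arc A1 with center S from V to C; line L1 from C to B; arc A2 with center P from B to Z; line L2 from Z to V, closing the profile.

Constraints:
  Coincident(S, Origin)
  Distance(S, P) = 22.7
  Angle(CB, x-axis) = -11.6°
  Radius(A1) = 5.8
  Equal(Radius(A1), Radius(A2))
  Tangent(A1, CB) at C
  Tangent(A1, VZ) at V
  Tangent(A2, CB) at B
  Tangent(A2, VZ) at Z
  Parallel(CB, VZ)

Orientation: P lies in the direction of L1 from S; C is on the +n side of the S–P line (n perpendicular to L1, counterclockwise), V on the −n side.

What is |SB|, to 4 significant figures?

23.43

The slot axis is L1's direction at -11.6°, so u = (cos -11.6°, sin -11.6°) = (0.9796, -0.2011) and n = (−sin -11.6°, cos -11.6°) = (0.2011, 0.9796). S is at the origin and P lies 22.7 along u from S, so P = 22.7·u = (22.24, -4.564). Tangency of A1 to both parallel lines with radius 5.8 puts C and V at S ± 5.8·n: C = (1.166, 5.682), V = (-1.166, -5.682). Equal radii place B and Z the same way about P: B = P + 5.8·n = (23.40, 1.117), Z = P − 5.8·n = (21.07, -10.25). Then |SB| = |B − S| = 23.43.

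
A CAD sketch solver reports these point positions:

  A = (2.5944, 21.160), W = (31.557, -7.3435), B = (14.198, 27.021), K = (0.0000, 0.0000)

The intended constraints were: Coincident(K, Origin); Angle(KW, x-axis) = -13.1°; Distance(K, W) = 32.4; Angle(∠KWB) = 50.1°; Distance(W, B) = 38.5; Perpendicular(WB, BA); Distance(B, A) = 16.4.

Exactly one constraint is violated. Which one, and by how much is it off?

Distance(B, A) = 16.4 — off by 3.40.

K = (0.00, 0.00) ✓; KW at -13.10° ✓; |KW| = 32.40 ✓; ∠KWB = 50.10° ✓; |WB| = 38.50 ✓; ∠(WB, BA) = 90.00° ✓; |BA| = 13.00 ✗.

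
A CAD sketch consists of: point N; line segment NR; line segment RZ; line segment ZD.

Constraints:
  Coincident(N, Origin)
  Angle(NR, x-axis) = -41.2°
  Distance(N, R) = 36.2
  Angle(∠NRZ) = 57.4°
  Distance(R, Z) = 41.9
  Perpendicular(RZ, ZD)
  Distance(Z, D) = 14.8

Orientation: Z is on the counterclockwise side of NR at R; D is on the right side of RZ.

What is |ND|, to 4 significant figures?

50.53

N is at the origin; NR runs at -41.2° with length 36.2, so R = 36.2·(cos -41.2°, sin -41.2°) = (27.24, -23.84). ∠NRZ = 57.4°, so RZ runs at -41.2° + (180° − 57.4°) = 81.40° from the x-axis; with |RZ| = 41.9, Z = R + 41.9·(cos 81.40°, sin 81.40°) = (33.50, 17.58). RZ is perpendicular to ZD; with |ZD| = 14.8 on the right of RZ, D = Z + 14.8·(0.9888, -0.1495) = (48.14, 15.37). Then |ND| = |D − N| = 50.53.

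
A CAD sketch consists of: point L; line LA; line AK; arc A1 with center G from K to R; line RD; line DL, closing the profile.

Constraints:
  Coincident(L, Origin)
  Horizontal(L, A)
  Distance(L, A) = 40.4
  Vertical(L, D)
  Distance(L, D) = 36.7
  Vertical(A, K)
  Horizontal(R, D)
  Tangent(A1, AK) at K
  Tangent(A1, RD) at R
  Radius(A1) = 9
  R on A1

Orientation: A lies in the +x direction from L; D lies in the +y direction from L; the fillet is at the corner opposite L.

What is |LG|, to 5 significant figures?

41.872

L and D share the same x with |LD| = 36.7 and D on the +y side, so D = (0.0000, 36.700). The virtual corner opposite L is at (40.400, 36.700). Tangency of A1 to AK means the radius GK is perpendicular to AK and since A1 is tangent to RD there, GR ⟂ RD, with radius 9.0, so the center G sits 9.0 in from both sides at G = (31.400, 27.700). Then |LG| = |G − L| = 41.872.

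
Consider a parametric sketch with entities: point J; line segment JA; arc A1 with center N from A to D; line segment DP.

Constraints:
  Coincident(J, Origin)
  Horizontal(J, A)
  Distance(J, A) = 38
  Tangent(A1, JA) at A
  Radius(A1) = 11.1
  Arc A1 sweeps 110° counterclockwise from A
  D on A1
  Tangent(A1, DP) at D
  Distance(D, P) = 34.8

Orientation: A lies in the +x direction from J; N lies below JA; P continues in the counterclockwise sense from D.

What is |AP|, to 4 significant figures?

47.62

J is at the origin; J and A share the same y with |JA| = 38.0 and A on the +x side, so A = (38.00, 0.000). A1 meets JA tangentially, so NA is at right angles to JA, so N = A + (0, -11.1) = (38.00, -11.10). On A1, A sits at bearing 90° from N; a 110° counterclockwise sweep puts D at bearing 200°, so D = N + 11.1·(cos 200°, sin 200°) = (27.57, -14.90). The tangent condition forces ND to be normal to DP, so DP runs along (−sin 200°, cos 200°); with |DP| = 34.8, P = (39.47, -47.60). Then |AP| = |P − A| = 47.62.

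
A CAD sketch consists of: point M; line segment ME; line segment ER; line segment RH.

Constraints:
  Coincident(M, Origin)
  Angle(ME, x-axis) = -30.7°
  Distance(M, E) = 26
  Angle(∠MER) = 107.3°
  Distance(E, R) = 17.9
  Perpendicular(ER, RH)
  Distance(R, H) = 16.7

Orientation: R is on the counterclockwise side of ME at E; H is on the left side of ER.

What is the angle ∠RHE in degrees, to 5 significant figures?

46.986°

M is at the origin; ME runs at -30.7° with length 26.0, so E = 26.0·(cos -30.7°, sin -30.7°) = (22.356, -13.274). ∠MER = 107.3°, so ER runs at -30.7° + (180° − 107.3°) = 42.000° from the x-axis; with |ER| = 17.9, R = E + 17.9·(cos 42.000°, sin 42.000°) = (35.658, -1.2967). The perpendicularity gives RH at right angles to ER; with |RH| = 16.7 on the left of ER, H = R + 16.7·(-0.66913, 0.74314) = (24.484, 11.114). Then cos ∠RHE = HR·HE / (|HR||HE|), giving 46.986°.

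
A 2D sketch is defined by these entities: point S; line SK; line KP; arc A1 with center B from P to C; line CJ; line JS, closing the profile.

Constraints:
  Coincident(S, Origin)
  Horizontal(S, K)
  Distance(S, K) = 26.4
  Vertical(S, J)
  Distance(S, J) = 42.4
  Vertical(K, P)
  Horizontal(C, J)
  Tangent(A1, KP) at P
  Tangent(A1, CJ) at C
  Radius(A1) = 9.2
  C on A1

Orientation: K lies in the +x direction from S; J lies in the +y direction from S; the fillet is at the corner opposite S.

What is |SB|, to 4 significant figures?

37.39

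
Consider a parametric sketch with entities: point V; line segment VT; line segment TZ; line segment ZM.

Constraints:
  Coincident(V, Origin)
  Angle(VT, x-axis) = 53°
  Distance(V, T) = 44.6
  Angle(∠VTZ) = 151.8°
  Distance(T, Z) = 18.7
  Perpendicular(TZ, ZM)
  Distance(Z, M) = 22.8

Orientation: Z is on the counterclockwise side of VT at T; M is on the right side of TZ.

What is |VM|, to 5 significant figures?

72.731

∠VTZ = 151.8°, so TZ runs at 53.0° + (180° − 151.8°) = 81.200° from the x-axis; with |TZ| = 18.7, Z = T + 18.7·(cos 81.200°, sin 81.200°) = (29.702, 54.099). The perpendicularity gives ZM at right angles to TZ; with |ZM| = 22.8 on the right of TZ, M = Z + 22.8·(0.98823, -0.15299) = (52.233, 50.611). Then |VM| = |M − V| = 72.731.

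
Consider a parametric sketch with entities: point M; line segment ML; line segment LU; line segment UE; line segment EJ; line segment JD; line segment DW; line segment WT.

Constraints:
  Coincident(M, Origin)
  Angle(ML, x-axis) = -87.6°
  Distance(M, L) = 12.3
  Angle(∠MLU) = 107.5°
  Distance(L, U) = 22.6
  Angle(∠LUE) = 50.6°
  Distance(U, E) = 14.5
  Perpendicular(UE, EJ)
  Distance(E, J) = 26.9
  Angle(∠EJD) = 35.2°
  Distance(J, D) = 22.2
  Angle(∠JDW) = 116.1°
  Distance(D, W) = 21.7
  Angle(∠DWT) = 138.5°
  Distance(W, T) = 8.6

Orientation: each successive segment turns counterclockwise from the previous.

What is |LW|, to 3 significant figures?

27.8

M is at the origin; ML runs at -87.6° with length 12.3, so L = (0.515, -12.3). ∠MLU = 107.5° gives LU at -15.1° from the x-axis; with |LU| = 22.6, U = (22.3, -18.2). ∠LUE = 50.6° gives UE at 114° from the x-axis; with |UE| = 14.5, E = (16.4, -4.96). The perpendicularity gives EJ at right angles to UE, so EJ runs at -156°; with |EJ| = 26.9, J = (-8.15, -16.0). ∠EJD = 35.2° gives JD at -10.9° from the x-axis; with |JD| = 22.2, D = (13.7, -20.2). ∠JDW = 116.1° gives DW at 53.0° from the x-axis; with |DW| = 21.7, W = (26.7, -2.90). Then |LW| = |W − L| = 27.8.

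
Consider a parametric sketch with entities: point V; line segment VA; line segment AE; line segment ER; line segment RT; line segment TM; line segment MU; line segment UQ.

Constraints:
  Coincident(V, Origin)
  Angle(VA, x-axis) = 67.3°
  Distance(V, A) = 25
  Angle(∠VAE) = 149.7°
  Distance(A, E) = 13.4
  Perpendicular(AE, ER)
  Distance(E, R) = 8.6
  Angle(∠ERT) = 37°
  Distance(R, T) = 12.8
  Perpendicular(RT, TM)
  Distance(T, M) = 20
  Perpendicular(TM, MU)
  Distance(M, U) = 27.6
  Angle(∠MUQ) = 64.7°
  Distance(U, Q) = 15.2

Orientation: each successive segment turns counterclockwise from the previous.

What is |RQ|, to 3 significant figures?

10.4

V is at the origin; VA runs at 67.3° with length 25.0, so A = (9.65, 23.1). ∠VAE = 149.7° gives AE at 97.6° from the x-axis; with |AE| = 13.4, E = (7.88, 36.3). The perpendicularity gives ER at right angles to AE, so ER runs at -172°; with |ER| = 8.6, R = (-0.649, 35.2). ∠ERT = 37.0° gives RT at -29.4° from the x-axis; with |RT| = 12.8, T = (10.5, 28.9). The perpendicularity gives TM at right angles to RT, so TM runs at 60.6°; with |TM| = 20.0, M = (20.3, 46.3). TM is perpendicular to MU, so MU runs at 151°; with |MU| = 27.6, U = (-3.72, 59.9). ∠MUQ = 64.7° gives UQ at -94.1° from the x-axis; with |UQ| = 15.2, Q = (-4.81, 44.7). Then |RQ| = |Q − R| = 10.4.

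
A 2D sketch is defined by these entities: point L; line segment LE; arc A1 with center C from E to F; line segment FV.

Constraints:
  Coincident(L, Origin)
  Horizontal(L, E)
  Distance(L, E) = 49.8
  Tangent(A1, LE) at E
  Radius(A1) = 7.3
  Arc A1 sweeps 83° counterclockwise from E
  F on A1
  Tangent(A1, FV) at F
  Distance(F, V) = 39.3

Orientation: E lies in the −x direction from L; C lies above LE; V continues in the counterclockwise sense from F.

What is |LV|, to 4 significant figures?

59.07

L is at the origin; L and E share the same y with |LE| = 49.8 and E on the −x side, so E = (-49.80, 0.000). Tangency of A1 to LE means the radius CE is perpendicular to LE, so C = E + (0, 7.3) = (-49.80, 7.300). On A1, E sits at bearing -90° from C; an 83° counterclockwise sweep puts F at bearing -7°, so F = C + 7.3·(cos -7°, sin -7°) = (-42.55, 6.410). A1 meets FV tangentially, so CF is at right angles to FV, so FV runs along (−sin -7°, cos -7°); with |FV| = 39.3, V = (-37.76, 45.42). Then |LV| = |V − L| = 59.07.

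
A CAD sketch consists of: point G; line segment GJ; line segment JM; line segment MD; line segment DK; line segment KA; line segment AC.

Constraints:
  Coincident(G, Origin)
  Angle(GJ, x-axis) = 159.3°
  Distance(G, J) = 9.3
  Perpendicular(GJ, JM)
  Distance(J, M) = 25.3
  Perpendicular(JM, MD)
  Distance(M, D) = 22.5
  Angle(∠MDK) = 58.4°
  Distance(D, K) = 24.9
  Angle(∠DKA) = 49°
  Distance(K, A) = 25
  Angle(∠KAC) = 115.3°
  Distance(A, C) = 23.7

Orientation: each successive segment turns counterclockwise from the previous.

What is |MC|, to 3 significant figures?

27.0

G is at the origin; GJ runs at 159.3° with length 9.3, so J = (-8.70, 3.29). GJ ⟂ JM, so JM runs at -111°; with |JM| = 25.3, M = (-17.6, -20.4). JM ⟂ MD, so MD runs at -20.7°; with |MD| = 22.5, D = (3.40, -28.3). ∠MDK = 58.4° gives DK at 101° from the x-axis; with |DK| = 24.9, K = (-1.30, -3.88). ∠DKA = 49.0° gives KA at -128° from the x-axis; with |KA| = 25.0, A = (-16.7, -23.6). ∠KAC = 115.3° gives AC at -63.4° from the x-axis; with |AC| = 23.7, C = (-6.12, -44.7). Then |MC| = |C − M| = 27.0.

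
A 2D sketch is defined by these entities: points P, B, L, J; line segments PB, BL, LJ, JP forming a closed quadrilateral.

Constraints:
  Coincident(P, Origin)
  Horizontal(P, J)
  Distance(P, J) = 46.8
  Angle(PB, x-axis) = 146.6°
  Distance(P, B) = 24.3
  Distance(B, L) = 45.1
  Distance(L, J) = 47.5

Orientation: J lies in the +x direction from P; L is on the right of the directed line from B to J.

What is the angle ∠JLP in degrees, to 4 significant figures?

73.52°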